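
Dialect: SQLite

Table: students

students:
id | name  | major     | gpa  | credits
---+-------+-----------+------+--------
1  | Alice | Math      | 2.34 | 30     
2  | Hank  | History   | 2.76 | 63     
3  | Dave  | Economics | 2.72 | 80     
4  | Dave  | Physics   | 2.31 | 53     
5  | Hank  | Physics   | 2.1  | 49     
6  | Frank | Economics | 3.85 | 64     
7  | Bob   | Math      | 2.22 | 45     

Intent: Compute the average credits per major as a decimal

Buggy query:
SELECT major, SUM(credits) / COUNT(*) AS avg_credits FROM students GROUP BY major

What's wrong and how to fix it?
Bug: SUM(credits) and COUNT(*) are both integers; the division truncates the fractional part

Fix: Cast one side to REAL so the division keeps the fractional part

Corrected query:
SELECT major, SUM(credits) * 1.0 / COUNT(*) AS avg_credits FROM students GROUP BY major

Result:
major     | avg_credits
----------+------------
Economics | 72         
History   | 63         
Math      | 37.5       
Physics   | 51         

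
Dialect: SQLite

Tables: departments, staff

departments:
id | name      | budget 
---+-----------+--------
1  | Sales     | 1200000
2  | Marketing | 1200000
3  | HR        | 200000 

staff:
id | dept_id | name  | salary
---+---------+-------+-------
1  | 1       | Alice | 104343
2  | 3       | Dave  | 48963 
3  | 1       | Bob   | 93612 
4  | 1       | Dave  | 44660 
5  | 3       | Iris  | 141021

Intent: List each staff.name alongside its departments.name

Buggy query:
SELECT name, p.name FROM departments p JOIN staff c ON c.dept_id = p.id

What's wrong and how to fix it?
Bug: Both tables have a 'name' column; the unqualified reference is ambiguous

Fix: Prefix ambiguous columns with the table alias

Corrected query:
SELECT c.name, p.name FROM departments p JOIN staff c ON c.dept_id = p.id

Result:
name  | name 
------+------
Alice | Sales
Dave  | HR   
Bob   | Sales
Dave  | Sales
Iris  | HR   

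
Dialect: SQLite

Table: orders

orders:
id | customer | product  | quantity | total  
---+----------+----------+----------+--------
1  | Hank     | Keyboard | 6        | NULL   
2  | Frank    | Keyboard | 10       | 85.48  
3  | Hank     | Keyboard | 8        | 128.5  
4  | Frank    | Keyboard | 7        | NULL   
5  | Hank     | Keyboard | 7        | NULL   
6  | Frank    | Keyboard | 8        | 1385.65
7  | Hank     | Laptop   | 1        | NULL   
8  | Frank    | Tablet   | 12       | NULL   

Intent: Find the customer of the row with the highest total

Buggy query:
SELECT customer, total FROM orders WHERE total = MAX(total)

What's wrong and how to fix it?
Bug: WHERE is evaluated per row; an aggregate over the whole table isn't defined there

Fix: Use a subquery: WHERE total = (SELECT MAX(total) FROM orders)

Corrected query:
SELECT customer, total FROM orders WHERE total = (SELECT MAX(total) FROM orders)

Result:
customer | total  
---------+--------
Frank    | 1385.65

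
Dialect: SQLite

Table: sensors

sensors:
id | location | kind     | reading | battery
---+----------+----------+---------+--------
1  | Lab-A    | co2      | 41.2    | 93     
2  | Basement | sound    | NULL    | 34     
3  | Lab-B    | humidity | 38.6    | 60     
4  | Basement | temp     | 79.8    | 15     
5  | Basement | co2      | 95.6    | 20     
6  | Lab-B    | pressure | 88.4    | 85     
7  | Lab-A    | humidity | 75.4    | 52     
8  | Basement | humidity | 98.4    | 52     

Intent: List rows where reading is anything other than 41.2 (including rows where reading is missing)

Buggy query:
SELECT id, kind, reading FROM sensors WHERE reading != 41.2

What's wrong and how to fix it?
Bug: 'reading != 41.2' is unknown when reading is NULL, so NULL rows are silently excluded

Fix: Add an explicit OR reading IS NULL to include the missing-value rows

Corrected query:
SELECT id, kind, reading FROM sensors WHERE reading != 41.2 OR reading IS NULL

Result:
id | kind     | reading
---+----------+--------
2  | sound    | NULL   
3  | humidity | 38.6   
4  | temp     | 79.8   
5  | co2      | 95.6   
6  | pressure | 88.4   
7  | humidity | 75.4   
8  | humidity | 98.4   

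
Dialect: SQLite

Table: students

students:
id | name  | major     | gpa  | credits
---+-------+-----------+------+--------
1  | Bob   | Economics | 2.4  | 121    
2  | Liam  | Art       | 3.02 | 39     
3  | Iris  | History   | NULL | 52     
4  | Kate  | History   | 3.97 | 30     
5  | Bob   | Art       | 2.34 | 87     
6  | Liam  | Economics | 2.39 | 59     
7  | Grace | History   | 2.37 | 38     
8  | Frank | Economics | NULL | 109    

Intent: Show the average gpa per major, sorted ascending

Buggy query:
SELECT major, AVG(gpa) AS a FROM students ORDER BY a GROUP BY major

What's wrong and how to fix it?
Bug: ORDER BY appears before GROUP BY; SQL clause order requires GROUP BY first

Fix: Move ORDER BY to the end, after GROUP BY

Corrected query:
SELECT major, AVG(gpa) AS a FROM students GROUP BY major ORDER BY a

Result:
major     | a    
----------+------
Economics | 2.395
Art       | 2.68 
History   | 3.17 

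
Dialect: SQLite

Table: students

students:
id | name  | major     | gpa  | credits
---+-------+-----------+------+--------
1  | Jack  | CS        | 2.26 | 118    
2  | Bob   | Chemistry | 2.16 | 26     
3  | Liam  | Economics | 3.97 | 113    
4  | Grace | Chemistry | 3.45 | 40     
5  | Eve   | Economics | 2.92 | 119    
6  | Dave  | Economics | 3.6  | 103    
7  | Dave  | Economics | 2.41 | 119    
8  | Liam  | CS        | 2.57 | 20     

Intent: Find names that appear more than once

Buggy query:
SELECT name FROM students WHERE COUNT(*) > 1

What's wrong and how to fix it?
Bug: COUNT(*) is an aggregate and cannot be used in WHERE

Fix: Group first, then use HAVING for the count condition

Corrected query:
SELECT name FROM students GROUP BY name HAVING COUNT(*) > 1

Result:
name
----
Dave
Liam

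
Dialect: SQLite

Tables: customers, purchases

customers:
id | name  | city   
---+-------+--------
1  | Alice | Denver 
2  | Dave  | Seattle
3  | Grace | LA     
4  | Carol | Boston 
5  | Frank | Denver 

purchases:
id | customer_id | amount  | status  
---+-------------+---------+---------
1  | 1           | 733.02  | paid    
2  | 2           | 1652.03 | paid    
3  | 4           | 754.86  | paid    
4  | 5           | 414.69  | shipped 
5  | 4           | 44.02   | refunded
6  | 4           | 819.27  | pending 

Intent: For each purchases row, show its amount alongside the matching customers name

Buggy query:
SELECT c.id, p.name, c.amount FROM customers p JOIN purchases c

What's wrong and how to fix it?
Bug: JOIN with no ON clause produces a cartesian product; every purchases row pairs with every customers row

Fix: Specify the join condition linking the foreign key to the parent id

Corrected query:
SELECT c.id, p.name, c.amount FROM customers p JOIN purchases c ON c.customer_id = p.id

Result:
id | name  | amount 
---+-------+--------
1  | Alice | 733.02 
2  | Dave  | 1652.03
3  | Carol | 754.86 
4  | Frank | 414.69 
5  | Carol | 44.02  
6  | Carol | 819.27 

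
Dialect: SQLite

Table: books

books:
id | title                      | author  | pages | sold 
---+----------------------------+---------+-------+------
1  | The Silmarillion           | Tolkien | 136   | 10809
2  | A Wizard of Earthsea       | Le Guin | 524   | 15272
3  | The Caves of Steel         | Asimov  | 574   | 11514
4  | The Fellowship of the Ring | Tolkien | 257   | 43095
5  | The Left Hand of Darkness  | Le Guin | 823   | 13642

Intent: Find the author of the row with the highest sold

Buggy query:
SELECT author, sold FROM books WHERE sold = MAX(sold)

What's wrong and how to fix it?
Bug: WHERE is evaluated per row; an aggregate over the whole table isn't defined there

Fix: Wrap MAX in a scalar subquery so WHERE compares against a single value

Corrected query:
SELECT author, sold FROM books WHERE sold = (SELECT MAX(sold) FROM books)

Result:
author  | sold 
--------+------
Tolkien | 43095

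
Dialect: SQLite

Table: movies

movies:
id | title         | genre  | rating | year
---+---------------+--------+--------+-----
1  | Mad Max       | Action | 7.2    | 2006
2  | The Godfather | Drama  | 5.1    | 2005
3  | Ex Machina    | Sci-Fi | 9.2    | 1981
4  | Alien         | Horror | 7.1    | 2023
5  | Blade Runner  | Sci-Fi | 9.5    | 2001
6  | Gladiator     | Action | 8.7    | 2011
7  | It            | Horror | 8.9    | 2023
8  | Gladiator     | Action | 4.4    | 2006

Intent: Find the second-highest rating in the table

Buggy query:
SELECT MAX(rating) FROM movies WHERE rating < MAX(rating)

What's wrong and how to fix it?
Bug: The inner MAX is an aggregate inside WHERE, which is not allowed

Fix: Put the inner MAX in a scalar subquery

Corrected query:
SELECT MAX(rating) FROM movies WHERE rating < (SELECT MAX(rating) FROM movies)

Result:
MAX(rating)
-----------
9.2        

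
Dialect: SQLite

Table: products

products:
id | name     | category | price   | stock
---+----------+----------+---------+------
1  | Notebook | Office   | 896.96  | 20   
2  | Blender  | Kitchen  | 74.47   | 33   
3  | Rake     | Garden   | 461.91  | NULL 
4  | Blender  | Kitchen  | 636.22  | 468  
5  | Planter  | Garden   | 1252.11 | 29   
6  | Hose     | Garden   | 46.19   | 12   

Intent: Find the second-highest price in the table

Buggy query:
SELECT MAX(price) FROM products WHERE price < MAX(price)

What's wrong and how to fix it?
Bug: The inner MAX is an aggregate inside WHERE, which is not allowed

Fix: Put the inner MAX in a scalar subquery

Corrected query:
SELECT MAX(price) FROM products WHERE price < (SELECT MAX(price) FROM products)

Result:
MAX(price)
----------
896.96    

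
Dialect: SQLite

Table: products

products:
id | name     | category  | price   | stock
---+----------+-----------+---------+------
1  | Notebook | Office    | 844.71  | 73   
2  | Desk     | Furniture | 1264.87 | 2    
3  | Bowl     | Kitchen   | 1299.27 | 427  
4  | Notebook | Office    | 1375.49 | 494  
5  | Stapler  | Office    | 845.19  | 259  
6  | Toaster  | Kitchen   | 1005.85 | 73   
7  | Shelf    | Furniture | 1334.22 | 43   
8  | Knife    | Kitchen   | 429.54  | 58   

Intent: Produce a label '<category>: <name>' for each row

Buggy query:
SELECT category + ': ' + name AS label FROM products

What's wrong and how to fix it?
Bug: SQLite uses || for string concatenation; + coerces text to numbers (yielding 0)

Fix: Use the || operator for string concatenation

Corrected query:
SELECT category || ': ' || name AS label FROM products

Result:
label           
----------------
Office: Notebook
Furniture: Desk 
Kitchen: Bowl   
Office: Notebook
Office: Stapler 
Kitchen: Toaster
Furniture: Shelf
Kitchen: Knife  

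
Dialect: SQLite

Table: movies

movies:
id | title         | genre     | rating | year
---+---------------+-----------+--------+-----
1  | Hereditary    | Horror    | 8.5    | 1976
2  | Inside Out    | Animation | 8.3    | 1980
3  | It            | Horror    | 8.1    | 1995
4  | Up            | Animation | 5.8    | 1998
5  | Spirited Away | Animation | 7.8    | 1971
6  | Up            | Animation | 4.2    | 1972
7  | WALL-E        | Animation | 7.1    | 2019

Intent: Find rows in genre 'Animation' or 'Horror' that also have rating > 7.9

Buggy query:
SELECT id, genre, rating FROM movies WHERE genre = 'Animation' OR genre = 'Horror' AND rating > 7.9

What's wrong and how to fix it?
Bug: AND binds tighter than OR, so this parses as genre = 'Animation' OR (genre = 'Horror' AND rating > 7.9)

Fix: Group the OR with parentheses (or use IN), then AND the threshold

Corrected query:
SELECT id, genre, rating FROM movies WHERE (genre = 'Animation' OR genre = 'Horror') AND rating > 7.9

Result:
id | genre     | rating
---+-----------+-------
1  | Horror    | 8.5   
2  | Animation | 8.3   
3  | Horror    | 8.1   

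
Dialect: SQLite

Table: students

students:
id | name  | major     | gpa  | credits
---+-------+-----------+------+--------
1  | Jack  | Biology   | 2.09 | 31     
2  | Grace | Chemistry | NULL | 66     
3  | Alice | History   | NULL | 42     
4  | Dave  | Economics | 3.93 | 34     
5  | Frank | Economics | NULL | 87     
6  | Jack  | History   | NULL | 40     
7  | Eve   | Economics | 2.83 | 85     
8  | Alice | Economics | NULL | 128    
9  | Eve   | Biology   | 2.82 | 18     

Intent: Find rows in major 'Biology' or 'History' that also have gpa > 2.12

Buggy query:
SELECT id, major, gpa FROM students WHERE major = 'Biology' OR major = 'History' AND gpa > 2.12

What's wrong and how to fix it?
Bug: Without parentheses, AND is evaluated before OR, so the gpa filter only applies to the 'History' branch

Fix: Add parentheses around the OR so the AND applies to both alternatives

Corrected query:
SELECT id, major, gpa FROM students WHERE (major = 'Biology' OR major = 'History') AND gpa > 2.12

Result:
id | major   | gpa 
---+---------+-----
9  | Biology | 2.82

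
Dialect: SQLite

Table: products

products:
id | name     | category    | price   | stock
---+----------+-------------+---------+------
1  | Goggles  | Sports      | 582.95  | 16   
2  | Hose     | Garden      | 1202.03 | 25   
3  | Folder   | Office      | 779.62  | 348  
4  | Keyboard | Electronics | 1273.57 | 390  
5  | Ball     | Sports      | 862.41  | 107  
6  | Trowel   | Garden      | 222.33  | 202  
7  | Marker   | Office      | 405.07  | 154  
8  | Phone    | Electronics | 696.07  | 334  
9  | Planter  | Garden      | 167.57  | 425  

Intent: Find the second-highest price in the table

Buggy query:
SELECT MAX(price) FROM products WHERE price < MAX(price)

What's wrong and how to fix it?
Bug: MAX(price) on the right of the comparison is an aggregate-in-WHERE error

Fix: Put the inner MAX in a scalar subquery

Corrected query:
SELECT MAX(price) FROM products WHERE price < (SELECT MAX(price) FROM products)

Result:
MAX(price)
----------
1202.03   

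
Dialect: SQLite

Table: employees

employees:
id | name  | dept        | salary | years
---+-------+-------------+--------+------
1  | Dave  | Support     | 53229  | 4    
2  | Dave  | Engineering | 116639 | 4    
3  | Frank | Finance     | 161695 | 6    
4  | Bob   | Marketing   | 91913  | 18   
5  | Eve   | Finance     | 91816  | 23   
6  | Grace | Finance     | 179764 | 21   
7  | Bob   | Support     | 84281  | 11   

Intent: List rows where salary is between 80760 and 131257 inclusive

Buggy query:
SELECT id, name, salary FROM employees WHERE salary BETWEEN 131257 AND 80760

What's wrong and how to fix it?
Bug: BETWEEN expects the lower bound first; with 131257 AND 80760 the range is empty

Fix: Write BETWEEN 80760 AND 131257

Corrected query:
SELECT id, name, salary FROM employees WHERE salary BETWEEN 80760 AND 131257

Result:
id | name | salary
---+------+-------
2  | Dave | 116639
4  | Bob  | 91913 
5  | Eve  | 91816 
7  | Bob  | 84281 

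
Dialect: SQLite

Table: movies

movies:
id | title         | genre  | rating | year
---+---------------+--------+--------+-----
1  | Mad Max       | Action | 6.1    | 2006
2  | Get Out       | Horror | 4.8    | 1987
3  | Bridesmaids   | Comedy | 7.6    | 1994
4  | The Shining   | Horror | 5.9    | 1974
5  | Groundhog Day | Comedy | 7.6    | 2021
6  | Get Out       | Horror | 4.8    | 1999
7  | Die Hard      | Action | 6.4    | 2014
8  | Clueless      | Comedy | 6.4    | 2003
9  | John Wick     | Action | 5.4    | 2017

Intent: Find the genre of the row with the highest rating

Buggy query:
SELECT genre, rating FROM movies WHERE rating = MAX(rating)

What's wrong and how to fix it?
Bug: WHERE is evaluated per row; an aggregate over the whole table isn't defined there

Fix: Use a subquery: WHERE rating = (SELECT MAX(rating) FROM movies)

Corrected query:
SELECT genre, rating FROM movies WHERE rating = (SELECT MAX(rating) FROM movies)

Result:
genre  | rating
-------+-------
Comedy | 7.6   
Comedy | 7.6   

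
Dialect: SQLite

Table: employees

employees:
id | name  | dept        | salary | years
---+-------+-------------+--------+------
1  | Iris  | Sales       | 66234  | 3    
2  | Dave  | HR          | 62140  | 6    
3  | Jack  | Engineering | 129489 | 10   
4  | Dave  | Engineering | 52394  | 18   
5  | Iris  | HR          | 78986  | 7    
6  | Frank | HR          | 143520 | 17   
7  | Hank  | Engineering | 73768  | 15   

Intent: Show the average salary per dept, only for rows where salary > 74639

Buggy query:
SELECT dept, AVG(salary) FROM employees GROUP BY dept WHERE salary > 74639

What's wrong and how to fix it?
Bug: Row-level WHERE must come before GROUP BY in the clause order

Fix: Place WHERE between FROM and GROUP BY

Corrected query:
SELECT dept, AVG(salary) FROM employees WHERE salary > 74639 GROUP BY dept

Result:
dept        | AVG(salary)
------------+------------
Engineering | 129489     
HR          | 111253     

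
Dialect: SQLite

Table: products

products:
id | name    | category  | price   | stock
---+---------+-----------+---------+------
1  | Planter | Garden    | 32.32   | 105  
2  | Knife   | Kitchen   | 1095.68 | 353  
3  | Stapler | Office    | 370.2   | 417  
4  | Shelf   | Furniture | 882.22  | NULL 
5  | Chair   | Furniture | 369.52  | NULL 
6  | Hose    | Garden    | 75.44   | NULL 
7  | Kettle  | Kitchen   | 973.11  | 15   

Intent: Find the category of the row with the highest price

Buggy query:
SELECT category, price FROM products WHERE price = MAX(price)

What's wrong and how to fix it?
Bug: WHERE is evaluated per row; an aggregate over the whole table isn't defined there

Fix: Use a subquery: WHERE price = (SELECT MAX(price) FROM products)

Corrected query:
SELECT category, price FROM products WHERE price = (SELECT MAX(price) FROM products)

Result:
category | price  
---------+--------
Kitchen  | 1095.68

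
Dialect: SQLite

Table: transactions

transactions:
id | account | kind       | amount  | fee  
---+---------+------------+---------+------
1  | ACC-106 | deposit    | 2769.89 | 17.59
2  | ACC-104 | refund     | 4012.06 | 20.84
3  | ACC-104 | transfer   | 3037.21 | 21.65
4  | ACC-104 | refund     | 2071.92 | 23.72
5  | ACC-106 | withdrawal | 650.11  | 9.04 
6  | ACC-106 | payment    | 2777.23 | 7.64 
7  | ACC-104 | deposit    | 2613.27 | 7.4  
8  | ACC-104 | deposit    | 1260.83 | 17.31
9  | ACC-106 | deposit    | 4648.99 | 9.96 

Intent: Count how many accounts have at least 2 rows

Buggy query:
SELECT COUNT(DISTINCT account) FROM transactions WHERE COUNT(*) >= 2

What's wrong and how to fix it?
Bug: COUNT(*) cannot appear in WHERE; the per-group count doesn't exist yet

Fix: Group first with HAVING COUNT(*) >= 2, then COUNT the resulting groups

Corrected query:
SELECT COUNT(*) FROM (SELECT account FROM transactions GROUP BY account HAVING COUNT(*) >= 2)

Result:
COUNT(*)
--------
2       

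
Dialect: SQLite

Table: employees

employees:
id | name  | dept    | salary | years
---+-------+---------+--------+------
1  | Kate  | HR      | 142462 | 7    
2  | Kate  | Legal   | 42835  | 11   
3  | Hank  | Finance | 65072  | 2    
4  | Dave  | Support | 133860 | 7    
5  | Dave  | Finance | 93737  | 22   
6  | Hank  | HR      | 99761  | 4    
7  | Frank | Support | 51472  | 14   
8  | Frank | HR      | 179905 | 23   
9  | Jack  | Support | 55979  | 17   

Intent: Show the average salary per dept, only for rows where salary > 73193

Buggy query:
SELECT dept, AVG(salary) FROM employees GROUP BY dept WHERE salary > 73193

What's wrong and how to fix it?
Bug: WHERE cannot follow GROUP BY

Fix: Place WHERE between FROM and GROUP BY

Corrected query:
SELECT dept, AVG(salary) FROM employees WHERE salary > 73193 GROUP BY dept

Result:
dept    | AVG(salary)  
--------+--------------
Finance | 93737        
HR      | 140709.333333
Support | 133860       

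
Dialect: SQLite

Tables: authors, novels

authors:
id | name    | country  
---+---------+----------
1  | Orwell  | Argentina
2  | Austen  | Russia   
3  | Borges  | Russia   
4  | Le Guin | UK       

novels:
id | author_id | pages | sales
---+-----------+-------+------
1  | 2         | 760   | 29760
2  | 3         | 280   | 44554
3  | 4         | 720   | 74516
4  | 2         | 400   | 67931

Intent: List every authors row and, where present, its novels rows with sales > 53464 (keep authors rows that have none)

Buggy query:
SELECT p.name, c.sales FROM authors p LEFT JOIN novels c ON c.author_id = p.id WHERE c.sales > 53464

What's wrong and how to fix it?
Bug: Filtering c.sales in WHERE discards the NULL rows produced by LEFT JOIN, turning it into an inner join

Fix: Put 'c.sales > 53464' in the JOIN's ON clause instead of WHERE

Corrected query:
SELECT p.name, c.sales FROM authors p LEFT JOIN novels c ON c.author_id = p.id AND c.sales > 53464

Result:
name    | sales
--------+------
Orwell  | NULL 
Austen  | 67931
Borges  | NULL 
Le Guin | 74516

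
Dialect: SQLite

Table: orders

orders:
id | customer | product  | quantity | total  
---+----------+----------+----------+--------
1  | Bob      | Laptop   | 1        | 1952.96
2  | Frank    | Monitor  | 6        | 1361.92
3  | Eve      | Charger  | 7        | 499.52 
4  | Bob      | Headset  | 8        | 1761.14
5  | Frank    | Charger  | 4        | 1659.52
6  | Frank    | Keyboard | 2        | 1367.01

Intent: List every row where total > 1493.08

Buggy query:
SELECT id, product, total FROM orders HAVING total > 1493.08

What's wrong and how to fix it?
Bug: HAVING filters the output of aggregation, but this query has no GROUP BY and no aggregate functions, so SQLite rejects it (HAVING clause on a non-aggregate query); the condition here is per row

Fix: Use WHERE for row-level filtering

Corrected query:
SELECT id, product, total FROM orders WHERE total > 1493.08

Result:
id | product | total  
---+---------+--------
1  | Laptop  | 1952.96
4  | Headset | 1761.14
5  | Charger | 1659.52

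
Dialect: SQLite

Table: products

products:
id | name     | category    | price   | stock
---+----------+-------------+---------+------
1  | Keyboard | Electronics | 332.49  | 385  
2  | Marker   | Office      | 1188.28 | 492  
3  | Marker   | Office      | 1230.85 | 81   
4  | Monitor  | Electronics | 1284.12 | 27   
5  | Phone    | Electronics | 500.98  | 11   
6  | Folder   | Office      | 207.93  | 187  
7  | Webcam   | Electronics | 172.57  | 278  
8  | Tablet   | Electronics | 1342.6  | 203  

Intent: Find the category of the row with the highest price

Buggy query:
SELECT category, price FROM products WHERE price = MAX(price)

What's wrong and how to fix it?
Bug: WHERE is evaluated per row; an aggregate over the whole table isn't defined there

Fix: Use a subquery: WHERE price = (SELECT MAX(price) FROM products)

Corrected query:
SELECT category, price FROM products WHERE price = (SELECT MAX(price) FROM products)

Result:
category    | price 
------------+-------
Electronics | 1342.6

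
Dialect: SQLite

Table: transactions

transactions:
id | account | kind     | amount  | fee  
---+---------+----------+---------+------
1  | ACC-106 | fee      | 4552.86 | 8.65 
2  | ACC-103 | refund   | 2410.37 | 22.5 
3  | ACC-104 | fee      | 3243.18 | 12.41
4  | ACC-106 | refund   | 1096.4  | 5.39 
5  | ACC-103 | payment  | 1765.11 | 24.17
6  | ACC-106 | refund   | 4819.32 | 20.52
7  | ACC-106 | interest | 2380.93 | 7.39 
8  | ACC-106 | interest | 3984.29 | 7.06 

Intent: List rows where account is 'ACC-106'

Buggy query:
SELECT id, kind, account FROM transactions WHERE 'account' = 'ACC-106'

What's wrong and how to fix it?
Bug: Single quotes denote string literals in SQL; the column name is being compared as a constant string

Fix: Reference the column as account without single quotes

Corrected query:
SELECT id, kind, account FROM transactions WHERE account = 'ACC-106'

Result:
id | kind     | account
---+----------+--------
1  | fee      | ACC-106
4  | refund   | ACC-106
6  | refund   | ACC-106
7  | interest | ACC-106
8  | interest | ACC-106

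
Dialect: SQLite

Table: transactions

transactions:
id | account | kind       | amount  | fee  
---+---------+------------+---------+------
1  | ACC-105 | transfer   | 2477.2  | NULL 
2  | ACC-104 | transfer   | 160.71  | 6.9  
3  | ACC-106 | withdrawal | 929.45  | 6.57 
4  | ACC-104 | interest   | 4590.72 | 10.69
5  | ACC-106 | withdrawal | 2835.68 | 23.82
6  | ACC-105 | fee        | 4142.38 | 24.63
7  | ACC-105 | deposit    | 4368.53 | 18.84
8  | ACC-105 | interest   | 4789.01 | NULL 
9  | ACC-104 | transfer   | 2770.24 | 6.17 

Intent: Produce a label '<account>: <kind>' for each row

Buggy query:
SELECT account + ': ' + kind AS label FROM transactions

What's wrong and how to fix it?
Bug: SQLite uses || for string concatenation; + coerces text to numbers (yielding 0)

Fix: Use the || operator for string concatenation

Corrected query:
SELECT account || ': ' || kind AS label FROM transactions

Result:
label              
-------------------
ACC-105: transfer  
ACC-104: transfer  
ACC-106: withdrawal
ACC-104: interest  
ACC-106: withdrawal
ACC-105: fee       
ACC-105: deposit   
ACC-105: interest  
ACC-104: transfer  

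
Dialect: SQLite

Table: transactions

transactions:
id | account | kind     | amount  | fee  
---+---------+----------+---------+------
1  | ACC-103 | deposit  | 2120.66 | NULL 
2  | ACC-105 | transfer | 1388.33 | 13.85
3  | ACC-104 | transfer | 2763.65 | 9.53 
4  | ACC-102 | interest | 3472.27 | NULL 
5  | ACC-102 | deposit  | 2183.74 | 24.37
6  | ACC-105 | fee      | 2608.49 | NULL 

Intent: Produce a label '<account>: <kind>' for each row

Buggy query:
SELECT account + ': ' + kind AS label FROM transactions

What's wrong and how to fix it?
Bug: '+' is numeric addition; on text columns SQLite converts them to 0 instead of concatenating

Fix: Replace + with || to concatenate text

Corrected query:
SELECT account || ': ' || kind AS label FROM transactions

Result:
label            
-----------------
ACC-103: deposit 
ACC-105: transfer
ACC-104: transfer
ACC-102: interest
ACC-102: deposit 
ACC-105: fee     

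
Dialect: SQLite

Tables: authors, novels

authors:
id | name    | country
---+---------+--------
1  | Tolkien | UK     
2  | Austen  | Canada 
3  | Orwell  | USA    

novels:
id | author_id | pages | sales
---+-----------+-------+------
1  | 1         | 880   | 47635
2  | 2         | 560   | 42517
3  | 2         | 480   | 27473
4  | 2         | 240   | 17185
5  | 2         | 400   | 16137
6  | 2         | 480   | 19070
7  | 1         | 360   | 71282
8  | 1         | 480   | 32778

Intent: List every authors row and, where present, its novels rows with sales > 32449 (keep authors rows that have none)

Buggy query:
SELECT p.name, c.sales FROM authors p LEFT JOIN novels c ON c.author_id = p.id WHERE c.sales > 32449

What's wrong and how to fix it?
Bug: Filtering c.sales in WHERE discards the NULL rows produced by LEFT JOIN, turning it into an inner join

Fix: Move the right-table condition into the ON clause so unmatched parents are kept

Corrected query:
SELECT p.name, c.sales FROM authors p LEFT JOIN novels c ON c.author_id = p.id AND c.sales > 32449

Result:
name    | sales
--------+------
Tolkien | 32778
Tolkien | 47635
Tolkien | 71282
Austen  | 42517
Orwell  | NULL 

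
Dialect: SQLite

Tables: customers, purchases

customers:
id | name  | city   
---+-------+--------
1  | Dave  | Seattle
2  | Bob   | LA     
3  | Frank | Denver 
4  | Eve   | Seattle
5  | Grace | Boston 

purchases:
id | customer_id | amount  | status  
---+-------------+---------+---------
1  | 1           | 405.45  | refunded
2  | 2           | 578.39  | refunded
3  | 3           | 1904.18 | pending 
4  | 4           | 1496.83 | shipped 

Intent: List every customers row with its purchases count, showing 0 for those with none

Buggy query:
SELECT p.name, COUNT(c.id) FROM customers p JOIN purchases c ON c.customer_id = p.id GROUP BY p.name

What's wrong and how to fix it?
Bug: INNER JOIN drops customers rows that have no matching purchases rows

Fix: Switch to LEFT JOIN to retain unmatched parent rows

Corrected query:
SELECT p.name, COUNT(c.id) FROM customers p LEFT JOIN purchases c ON c.customer_id = p.id GROUP BY p.name

Result:
name  | COUNT(c.id)
------+------------
Bob   | 1          
Dave  | 1          
Eve   | 1          
Frank | 1          
Grace | 0          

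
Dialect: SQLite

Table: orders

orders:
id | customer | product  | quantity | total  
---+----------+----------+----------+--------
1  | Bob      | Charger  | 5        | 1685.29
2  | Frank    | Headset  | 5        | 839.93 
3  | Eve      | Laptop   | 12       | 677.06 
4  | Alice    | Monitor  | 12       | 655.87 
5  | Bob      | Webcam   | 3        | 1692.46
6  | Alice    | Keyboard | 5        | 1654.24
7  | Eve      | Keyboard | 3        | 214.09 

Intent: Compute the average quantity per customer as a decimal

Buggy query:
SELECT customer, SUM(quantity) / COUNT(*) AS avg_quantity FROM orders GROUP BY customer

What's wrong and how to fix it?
Bug: SUM(quantity) and COUNT(*) are both integers; the division truncates the fractional part

Fix: Multiply by 1.0 (or CAST to REAL) to force floating-point division

Corrected query:
SELECT customer, SUM(quantity) * 1.0 / COUNT(*) AS avg_quantity FROM orders GROUP BY customer

Result:
customer | avg_quantity
---------+-------------
Alice    | 8.5         
Bob      | 4           
Eve      | 7.5         
Frank    | 5           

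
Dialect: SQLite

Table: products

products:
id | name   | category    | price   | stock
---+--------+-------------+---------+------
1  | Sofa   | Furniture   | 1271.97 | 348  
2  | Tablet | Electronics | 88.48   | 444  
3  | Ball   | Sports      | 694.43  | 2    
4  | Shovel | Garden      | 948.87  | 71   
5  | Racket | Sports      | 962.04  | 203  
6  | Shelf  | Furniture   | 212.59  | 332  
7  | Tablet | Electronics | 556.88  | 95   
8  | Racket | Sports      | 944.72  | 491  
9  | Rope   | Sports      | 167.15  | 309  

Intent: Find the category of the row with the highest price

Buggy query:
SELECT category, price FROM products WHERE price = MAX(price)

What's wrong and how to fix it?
Bug: WHERE is evaluated per row; an aggregate over the whole table isn't defined there

Fix: Use a subquery: WHERE price = (SELECT MAX(price) FROM products)

Corrected query:
SELECT category, price FROM products WHERE price = (SELECT MAX(price) FROM products)

Result:
category  | price  
----------+--------
Furniture | 1271.97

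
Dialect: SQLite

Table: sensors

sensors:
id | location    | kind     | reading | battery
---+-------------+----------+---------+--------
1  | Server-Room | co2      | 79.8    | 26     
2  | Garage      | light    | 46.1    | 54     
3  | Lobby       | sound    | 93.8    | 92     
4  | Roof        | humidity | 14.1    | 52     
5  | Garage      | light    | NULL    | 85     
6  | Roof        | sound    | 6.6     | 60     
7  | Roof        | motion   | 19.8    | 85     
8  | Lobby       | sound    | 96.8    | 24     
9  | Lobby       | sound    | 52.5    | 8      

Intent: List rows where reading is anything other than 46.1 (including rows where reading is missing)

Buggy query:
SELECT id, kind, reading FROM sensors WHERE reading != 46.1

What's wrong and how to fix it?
Bug: 'reading != 46.1' is unknown when reading is NULL, so NULL rows are silently excluded

Fix: Handle NULL separately with IS NULL alongside the inequality

Corrected query:
SELECT id, kind, reading FROM sensors WHERE reading != 46.1 OR reading IS NULL

Result:
id | kind     | reading
---+----------+--------
1  | co2      | 79.8   
3  | sound    | 93.8   
4  | humidity | 14.1   
5  | light    | NULL   
6  | sound    | 6.6    
7  | motion   | 19.8   
8  | sound    | 96.8   
9  | sound    | 52.5   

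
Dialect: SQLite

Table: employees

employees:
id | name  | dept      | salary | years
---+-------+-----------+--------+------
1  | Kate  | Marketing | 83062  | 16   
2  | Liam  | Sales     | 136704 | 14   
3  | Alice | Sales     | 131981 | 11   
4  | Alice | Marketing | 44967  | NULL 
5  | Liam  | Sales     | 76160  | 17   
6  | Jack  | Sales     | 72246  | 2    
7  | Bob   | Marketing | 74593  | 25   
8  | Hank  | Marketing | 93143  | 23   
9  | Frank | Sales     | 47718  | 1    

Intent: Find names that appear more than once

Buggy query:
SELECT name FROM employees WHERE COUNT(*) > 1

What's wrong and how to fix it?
Bug: COUNT(*) is an aggregate and cannot be used in WHERE

Fix: Group first, then use HAVING for the count condition

Corrected query:
SELECT name FROM employees GROUP BY name HAVING COUNT(*) > 1

Result:
name 
-----
Alice
Liam 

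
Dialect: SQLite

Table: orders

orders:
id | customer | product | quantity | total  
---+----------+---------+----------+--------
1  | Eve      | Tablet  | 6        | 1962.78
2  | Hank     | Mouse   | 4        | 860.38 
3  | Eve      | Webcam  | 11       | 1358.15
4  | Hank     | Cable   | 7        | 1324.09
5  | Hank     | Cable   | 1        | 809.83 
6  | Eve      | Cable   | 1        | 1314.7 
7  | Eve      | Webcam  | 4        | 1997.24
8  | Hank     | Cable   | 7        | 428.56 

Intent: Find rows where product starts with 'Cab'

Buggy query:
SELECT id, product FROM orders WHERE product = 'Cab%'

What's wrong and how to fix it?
Bug: Wildcards only work with LIKE; '=' treats '%' as a literal character

Fix: Replace '=' with LIKE so 'Cab%' is treated as a pattern

Corrected query:
SELECT id, product FROM orders WHERE product LIKE 'Cab%'

Result:
id | product
---+--------
4  | Cable  
5  | Cable  
6  | Cable  
8  | Cable  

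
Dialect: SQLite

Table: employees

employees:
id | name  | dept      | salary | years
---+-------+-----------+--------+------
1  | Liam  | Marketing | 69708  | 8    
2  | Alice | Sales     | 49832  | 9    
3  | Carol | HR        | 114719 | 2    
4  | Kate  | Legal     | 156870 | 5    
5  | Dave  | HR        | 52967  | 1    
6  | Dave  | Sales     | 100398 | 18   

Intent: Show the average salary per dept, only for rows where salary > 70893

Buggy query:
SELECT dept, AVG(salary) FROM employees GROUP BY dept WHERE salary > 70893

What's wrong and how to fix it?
Bug: Row-level WHERE must come before GROUP BY in the clause order

Fix: Move the WHERE clause before GROUP BY

Corrected query:
SELECT dept, AVG(salary) FROM employees WHERE salary > 70893 GROUP BY dept

Result:
dept  | AVG(salary)
------+------------
HR    | 114719     
Legal | 156870     
Sales | 100398     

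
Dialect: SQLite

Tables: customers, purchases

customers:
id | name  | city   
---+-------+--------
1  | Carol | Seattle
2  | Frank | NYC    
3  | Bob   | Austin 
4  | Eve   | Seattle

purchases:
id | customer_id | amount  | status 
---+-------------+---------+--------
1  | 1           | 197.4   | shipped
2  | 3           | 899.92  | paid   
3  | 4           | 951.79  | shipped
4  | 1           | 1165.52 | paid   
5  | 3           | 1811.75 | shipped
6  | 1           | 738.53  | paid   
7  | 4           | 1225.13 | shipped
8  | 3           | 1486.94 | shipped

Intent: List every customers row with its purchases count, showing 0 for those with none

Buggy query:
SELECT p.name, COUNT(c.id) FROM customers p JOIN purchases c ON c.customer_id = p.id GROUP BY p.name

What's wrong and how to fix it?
Bug: INNER JOIN drops customers rows that have no matching purchases rows

Fix: Switch to LEFT JOIN to retain unmatched parent rows

Corrected query:
SELECT p.name, COUNT(c.id) FROM customers p LEFT JOIN purchases c ON c.customer_id = p.id GROUP BY p.name

Result:
name  | COUNT(c.id)
------+------------
Bob   | 3          
Carol | 3          
Eve   | 2          
Frank | 0          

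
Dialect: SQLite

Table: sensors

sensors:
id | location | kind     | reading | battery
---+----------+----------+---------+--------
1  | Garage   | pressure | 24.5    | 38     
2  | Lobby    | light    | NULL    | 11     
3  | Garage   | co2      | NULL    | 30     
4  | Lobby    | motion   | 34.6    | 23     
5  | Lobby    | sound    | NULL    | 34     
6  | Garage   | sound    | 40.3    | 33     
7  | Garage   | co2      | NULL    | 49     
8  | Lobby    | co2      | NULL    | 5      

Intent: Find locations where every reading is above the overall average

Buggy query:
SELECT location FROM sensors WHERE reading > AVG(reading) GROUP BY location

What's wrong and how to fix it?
Bug: AVG() is an aggregate; it can't sit directly in WHERE

Fix: Use a subquery for AVG and a HAVING MIN(...) filter so the condition holds for every row in the group

Corrected query:
SELECT location FROM sensors GROUP BY location HAVING MIN(reading) > (SELECT AVG(reading) FROM sensors)

Result:
location
--------
Lobby   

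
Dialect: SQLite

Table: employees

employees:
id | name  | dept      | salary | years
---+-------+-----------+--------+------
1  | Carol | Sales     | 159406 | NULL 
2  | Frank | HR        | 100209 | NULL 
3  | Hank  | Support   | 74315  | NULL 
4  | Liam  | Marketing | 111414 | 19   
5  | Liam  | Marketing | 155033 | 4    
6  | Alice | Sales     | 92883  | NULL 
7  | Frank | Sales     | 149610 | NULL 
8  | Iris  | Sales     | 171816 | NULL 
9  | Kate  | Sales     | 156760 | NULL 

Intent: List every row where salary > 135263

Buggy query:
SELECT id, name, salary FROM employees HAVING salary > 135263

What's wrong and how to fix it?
Bug: This is a non-aggregate query (no GROUP BY, no aggregates), so in SQLite the HAVING clause is invalid here; a row-level condition belongs in WHERE

Fix: Use WHERE for row-level filtering

Corrected query:
SELECT id, name, salary FROM employees WHERE salary > 135263

Result:
id | name  | salary
---+-------+-------
1  | Carol | 159406
5  | Liam  | 155033
7  | Frank | 149610
8  | Iris  | 171816
9  | Kate  | 156760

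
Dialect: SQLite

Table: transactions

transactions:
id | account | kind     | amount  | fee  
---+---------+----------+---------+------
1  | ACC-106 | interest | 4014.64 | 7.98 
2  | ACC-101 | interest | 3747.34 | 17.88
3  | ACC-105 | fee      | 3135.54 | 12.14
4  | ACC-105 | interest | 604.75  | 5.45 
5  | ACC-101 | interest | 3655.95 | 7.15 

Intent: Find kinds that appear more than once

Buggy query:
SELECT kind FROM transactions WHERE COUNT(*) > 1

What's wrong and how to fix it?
Bug: WHERE can't reference COUNT(*); aggregates are computed after WHERE

Fix: GROUP BY kind, then filter groups with HAVING COUNT(*) > 1

Corrected query:
SELECT kind FROM transactions GROUP BY kind HAVING COUNT(*) > 1

Result:
kind    
--------
interest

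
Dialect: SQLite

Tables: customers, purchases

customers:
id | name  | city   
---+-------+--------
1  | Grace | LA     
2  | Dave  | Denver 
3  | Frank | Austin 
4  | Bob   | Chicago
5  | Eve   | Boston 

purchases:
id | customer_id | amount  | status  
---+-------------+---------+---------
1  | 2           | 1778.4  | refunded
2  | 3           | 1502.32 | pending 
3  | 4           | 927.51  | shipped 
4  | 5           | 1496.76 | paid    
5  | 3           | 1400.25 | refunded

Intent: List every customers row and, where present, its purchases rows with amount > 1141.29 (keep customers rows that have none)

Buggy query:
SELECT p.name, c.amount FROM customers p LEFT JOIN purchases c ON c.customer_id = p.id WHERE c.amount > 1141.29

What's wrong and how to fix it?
Bug: A WHERE condition on the right-hand table after LEFT JOIN drops unmatched parents

Fix: Put 'c.amount > 1141.29' in the JOIN's ON clause instead of WHERE

Corrected query:
SELECT p.name, c.amount FROM customers p LEFT JOIN purchases c ON c.customer_id = p.id AND c.amount > 1141.29

Result:
name  | amount 
------+--------
Grace | NULL   
Dave  | 1778.4 
Frank | 1400.25
Frank | 1502.32
Bob   | NULL   
Eve   | 1496.76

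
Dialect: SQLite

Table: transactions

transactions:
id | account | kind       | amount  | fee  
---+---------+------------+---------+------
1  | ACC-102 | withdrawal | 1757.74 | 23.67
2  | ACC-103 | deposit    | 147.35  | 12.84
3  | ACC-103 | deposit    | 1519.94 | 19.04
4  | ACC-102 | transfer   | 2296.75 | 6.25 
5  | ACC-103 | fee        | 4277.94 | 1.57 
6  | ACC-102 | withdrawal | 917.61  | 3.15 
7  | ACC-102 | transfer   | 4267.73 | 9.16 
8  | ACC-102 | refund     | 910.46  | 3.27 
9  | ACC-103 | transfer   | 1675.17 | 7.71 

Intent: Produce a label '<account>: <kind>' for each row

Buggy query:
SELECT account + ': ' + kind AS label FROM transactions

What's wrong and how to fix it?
Bug: '+' is numeric addition; on text columns SQLite converts them to 0 instead of concatenating

Fix: Replace + with || to concatenate text

Corrected query:
SELECT account || ': ' || kind AS label FROM transactions

Result:
label              
-------------------
ACC-102: withdrawal
ACC-103: deposit   
ACC-103: deposit   
ACC-102: transfer  
ACC-103: fee       
ACC-102: withdrawal
ACC-102: transfer  
ACC-102: refund    
ACC-103: transfer  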